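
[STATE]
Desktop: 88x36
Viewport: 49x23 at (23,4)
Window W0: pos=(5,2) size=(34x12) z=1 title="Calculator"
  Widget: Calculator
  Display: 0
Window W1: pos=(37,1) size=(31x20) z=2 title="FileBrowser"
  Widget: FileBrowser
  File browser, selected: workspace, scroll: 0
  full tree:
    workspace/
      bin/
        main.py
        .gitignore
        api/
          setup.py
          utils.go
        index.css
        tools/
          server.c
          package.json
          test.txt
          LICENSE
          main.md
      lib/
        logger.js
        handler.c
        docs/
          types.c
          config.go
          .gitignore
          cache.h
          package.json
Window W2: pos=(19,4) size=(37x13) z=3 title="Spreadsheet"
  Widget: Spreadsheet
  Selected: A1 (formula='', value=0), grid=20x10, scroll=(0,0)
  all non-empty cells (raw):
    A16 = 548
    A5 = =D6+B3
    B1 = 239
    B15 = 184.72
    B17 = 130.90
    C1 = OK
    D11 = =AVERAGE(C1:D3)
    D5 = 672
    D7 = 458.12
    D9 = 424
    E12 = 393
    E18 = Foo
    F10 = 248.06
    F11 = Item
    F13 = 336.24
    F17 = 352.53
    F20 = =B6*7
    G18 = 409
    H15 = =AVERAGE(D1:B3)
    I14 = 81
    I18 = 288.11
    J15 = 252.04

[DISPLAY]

━━━━━━━━━━━━━━━━━━━━━━━━━━━━━━━━┓           ┃    
readsheet                       ┃           ┃    
────────────────────────────────┨           ┃    
                                ┃           ┃    
    A       B       C       D   ┃           ┃    
--------------------------------┃           ┃    
      [0]     239OK             ┃           ┃    
        0       0       0       ┃           ┃    
        0       0       0       ┃           ┃    
        0       0       0       ┃           ┃    
        0       0       0     67┃           ┃    
        0       0       0       ┃           ┃    
━━━━━━━━━━━━━━━━━━━━━━━━━━━━━━━━┛           ┃    
              ┃                             ┃    
              ┃                             ┃    
              ┃                             ┃    
              ┗━━━━━━━━━━━━━━━━━━━━━━━━━━━━━┛    
                                                 
                                                 
                                                 
                                                 
                                                 
                                                 


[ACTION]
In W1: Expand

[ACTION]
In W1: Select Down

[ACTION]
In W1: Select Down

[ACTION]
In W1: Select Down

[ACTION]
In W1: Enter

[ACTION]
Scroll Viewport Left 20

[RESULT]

  ┠─────────────┏━━━━━━━━━━━━━━━━━━━━━━━━━━━━━━━━
  ┃             ┃ Spreadsheet                    
  ┃┌───┬───┬───┬┠────────────────────────────────
  ┃│ 7 │ 8 │ 9 │┃A1:                             
  ┃├───┼───┼───┼┃       A       B       C       D
  ┃│ 4 │ 5 │ 6 │┃--------------------------------
  ┃├───┼───┼───┼┃  1      [0]     239OK          
  ┃│ 1 │ 2 │ 3 │┃  2        0       0       0    
  ┃└───┴───┴───┴┃  3        0       0       0    
  ┗━━━━━━━━━━━━━┃  4        0       0       0    
                ┃  5        0       0       0    
                ┃  6        0       0       0    
                ┗━━━━━━━━━━━━━━━━━━━━━━━━━━━━━━━━
                                  ┃              
                                  ┃              
                                  ┃              
                                  ┗━━━━━━━━━━━━━━
                                                 
                                                 
                                                 
                                                 
                                                 
                                                 


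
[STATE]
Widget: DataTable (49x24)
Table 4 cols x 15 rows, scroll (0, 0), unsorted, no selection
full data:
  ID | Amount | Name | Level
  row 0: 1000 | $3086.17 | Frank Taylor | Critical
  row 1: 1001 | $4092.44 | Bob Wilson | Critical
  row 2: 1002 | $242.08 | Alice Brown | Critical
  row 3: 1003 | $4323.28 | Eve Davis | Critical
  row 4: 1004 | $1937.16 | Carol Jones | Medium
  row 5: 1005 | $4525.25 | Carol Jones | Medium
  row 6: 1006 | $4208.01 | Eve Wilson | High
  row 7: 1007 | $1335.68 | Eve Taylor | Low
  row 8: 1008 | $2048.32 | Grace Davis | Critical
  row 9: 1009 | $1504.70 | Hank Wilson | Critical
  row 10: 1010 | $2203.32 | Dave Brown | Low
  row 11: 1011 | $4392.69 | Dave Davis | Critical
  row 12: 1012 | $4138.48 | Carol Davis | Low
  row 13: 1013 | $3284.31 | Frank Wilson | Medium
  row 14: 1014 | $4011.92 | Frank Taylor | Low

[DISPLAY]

ID  │Amount  │Name        │Level                 
────┼────────┼────────────┼────────              
1000│$3086.17│Frank Taylor│Critical              
1001│$4092.44│Bob Wilson  │Critical              
1002│$242.08 │Alice Brown │Critical              
1003│$4323.28│Eve Davis   │Critical              
1004│$1937.16│Carol Jones │Medium                
1005│$4525.25│Carol Jones │Medium                
1006│$4208.01│Eve Wilson  │High                  
1007│$1335.68│Eve Taylor  │Low                   
1008│$2048.32│Grace Davis │Critical              
1009│$1504.70│Hank Wilson │Critical              
1010│$2203.32│Dave Brown  │Low                   
1011│$4392.69│Dave Davis  │Critical              
1012│$4138.48│Carol Davis │Low                   
1013│$3284.31│Frank Wilson│Medium                
1014│$4011.92│Frank Taylor│Low                   
                                                 
                                                 
                                                 
                                                 
                                                 
                                                 
                                                 


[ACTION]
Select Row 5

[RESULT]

ID  │Amount  │Name        │Level                 
────┼────────┼────────────┼────────              
1000│$3086.17│Frank Taylor│Critical              
1001│$4092.44│Bob Wilson  │Critical              
1002│$242.08 │Alice Brown │Critical              
1003│$4323.28│Eve Davis   │Critical              
1004│$1937.16│Carol Jones │Medium                
>005│$4525.25│Carol Jones │Medium                
1006│$4208.01│Eve Wilson  │High                  
1007│$1335.68│Eve Taylor  │Low                   
1008│$2048.32│Grace Davis │Critical              
1009│$1504.70│Hank Wilson │Critical              
1010│$2203.32│Dave Brown  │Low                   
1011│$4392.69│Dave Davis  │Critical              
1012│$4138.48│Carol Davis │Low                   
1013│$3284.31│Frank Wilson│Medium                
1014│$4011.92│Frank Taylor│Low                   
                                                 
                                                 
                                                 
                                                 
                                                 
                                                 
                                                 


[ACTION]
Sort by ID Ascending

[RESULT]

ID ▲│Amount  │Name        │Level                 
────┼────────┼────────────┼────────              
1000│$3086.17│Frank Taylor│Critical              
1001│$4092.44│Bob Wilson  │Critical              
1002│$242.08 │Alice Brown │Critical              
1003│$4323.28│Eve Davis   │Critical              
1004│$1937.16│Carol Jones │Medium                
>005│$4525.25│Carol Jones │Medium                
1006│$4208.01│Eve Wilson  │High                  
1007│$1335.68│Eve Taylor  │Low                   
1008│$2048.32│Grace Davis │Critical              
1009│$1504.70│Hank Wilson │Critical              
1010│$2203.32│Dave Brown  │Low                   
1011│$4392.69│Dave Davis  │Critical              
1012│$4138.48│Carol Davis │Low                   
1013│$3284.31│Frank Wilson│Medium                
1014│$4011.92│Frank Taylor│Low                   
                                                 
                                                 
                                                 
                                                 
                                                 
                                                 
                                                 


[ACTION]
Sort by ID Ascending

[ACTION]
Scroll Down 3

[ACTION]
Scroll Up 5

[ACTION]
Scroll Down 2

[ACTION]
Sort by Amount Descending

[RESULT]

ID  │Amount ▼│Name        │Level                 
────┼────────┼────────────┼────────              
1005│$4525.25│Carol Jones │Medium                
1011│$4392.69│Dave Davis  │Critical              
1003│$4323.28│Eve Davis   │Critical              
1006│$4208.01│Eve Wilson  │High                  
1012│$4138.48│Carol Davis │Low                   
>001│$4092.44│Bob Wilson  │Critical              
1014│$4011.92│Frank Taylor│Low                   
1013│$3284.31│Frank Wilson│Medium                
1000│$3086.17│Frank Taylor│Critical              
1010│$2203.32│Dave Brown  │Low                   
1008│$2048.32│Grace Davis │Critical              
1004│$1937.16│Carol Jones │Medium                
1009│$1504.70│Hank Wilson │Critical              
1007│$1335.68│Eve Taylor  │Low                   
1002│$242.08 │Alice Brown │Critical              
                                                 
                                                 
                                                 
                                                 
                                                 
                                                 
                                                 


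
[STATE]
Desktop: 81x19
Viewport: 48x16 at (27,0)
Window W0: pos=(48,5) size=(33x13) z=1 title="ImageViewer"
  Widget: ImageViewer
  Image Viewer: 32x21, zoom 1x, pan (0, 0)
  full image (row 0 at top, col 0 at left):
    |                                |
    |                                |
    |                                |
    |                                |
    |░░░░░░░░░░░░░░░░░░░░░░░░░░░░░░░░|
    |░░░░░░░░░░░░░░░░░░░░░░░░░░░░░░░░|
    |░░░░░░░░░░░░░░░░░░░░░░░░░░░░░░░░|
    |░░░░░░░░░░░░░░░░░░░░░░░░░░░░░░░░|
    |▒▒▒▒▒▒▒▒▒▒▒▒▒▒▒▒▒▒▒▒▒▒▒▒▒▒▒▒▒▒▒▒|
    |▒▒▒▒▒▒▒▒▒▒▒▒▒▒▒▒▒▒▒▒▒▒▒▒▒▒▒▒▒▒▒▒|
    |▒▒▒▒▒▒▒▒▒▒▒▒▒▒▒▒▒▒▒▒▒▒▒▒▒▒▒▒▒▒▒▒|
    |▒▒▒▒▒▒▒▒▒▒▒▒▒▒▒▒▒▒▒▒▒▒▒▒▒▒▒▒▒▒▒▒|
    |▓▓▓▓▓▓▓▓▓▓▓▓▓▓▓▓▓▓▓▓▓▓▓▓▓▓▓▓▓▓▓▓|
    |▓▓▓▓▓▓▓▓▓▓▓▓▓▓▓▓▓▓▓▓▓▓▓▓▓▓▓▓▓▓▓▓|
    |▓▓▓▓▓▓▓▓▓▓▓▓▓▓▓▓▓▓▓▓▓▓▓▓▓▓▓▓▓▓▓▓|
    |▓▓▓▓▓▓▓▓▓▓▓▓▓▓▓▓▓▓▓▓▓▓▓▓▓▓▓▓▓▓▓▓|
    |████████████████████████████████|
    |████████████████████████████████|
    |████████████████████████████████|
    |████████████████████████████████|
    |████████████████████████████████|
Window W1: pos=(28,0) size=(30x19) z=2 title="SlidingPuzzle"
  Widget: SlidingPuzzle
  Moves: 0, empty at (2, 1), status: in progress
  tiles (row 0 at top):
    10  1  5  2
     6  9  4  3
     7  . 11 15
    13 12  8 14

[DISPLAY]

 ┏━━━━━━━━━━━━━━━━━━━━━━━━━━━━┓                 
 ┃ SlidingPuzzle              ┃                 
 ┠────────────────────────────┨                 
 ┃┌────┬────┬────┬────┐       ┃                 
 ┃│ 10 │  1 │  5 │  2 │       ┃                 
 ┃├────┼────┼────┼────┤       ┃━━━━━━━━━━━━━━━━━
 ┃│  6 │  9 │  4 │  3 │       ┃wer              
 ┃├────┼────┼────┼────┤       ┃─────────────────
 ┃│  7 │    │ 11 │ 15 │       ┃                 
 ┃├────┼────┼────┼────┤       ┃                 
 ┃│ 13 │ 12 │  8 │ 14 │       ┃                 
 ┃└────┴────┴────┴────┘       ┃                 
 ┃Moves: 0                    ┃░░░░░░░░░░░░░░░░░
 ┃                            ┃░░░░░░░░░░░░░░░░░
 ┃                            ┃░░░░░░░░░░░░░░░░░
 ┃                            ┃░░░░░░░░░░░░░░░░░


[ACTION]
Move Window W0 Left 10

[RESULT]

 ┏━━━━━━━━━━━━━━━━━━━━━━━━━━━━┓                 
 ┃ SlidingPuzzle              ┃                 
 ┠────────────────────────────┨                 
 ┃┌────┬────┬────┬────┐       ┃                 
 ┃│ 10 │  1 │  5 │  2 │       ┃                 
 ┃├────┼────┼────┼────┤       ┃━━━━━━━━━━━━┓    
 ┃│  6 │  9 │  4 │  3 │       ┃            ┃    
 ┃├────┼────┼────┼────┤       ┃────────────┨    
 ┃│  7 │    │ 11 │ 15 │       ┃            ┃    
 ┃├────┼────┼────┼────┤       ┃            ┃    
 ┃│ 13 │ 12 │  8 │ 14 │       ┃            ┃    
 ┃└────┴────┴────┴────┘       ┃            ┃    
 ┃Moves: 0                    ┃░░░░░░░░░░░░┃    
 ┃                            ┃░░░░░░░░░░░░┃    
 ┃                            ┃░░░░░░░░░░░░┃    
 ┃                            ┃░░░░░░░░░░░░┃    


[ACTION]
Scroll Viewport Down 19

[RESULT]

 ┃┌────┬────┬────┬────┐       ┃                 
 ┃│ 10 │  1 │  5 │  2 │       ┃                 
 ┃├────┼────┼────┼────┤       ┃━━━━━━━━━━━━┓    
 ┃│  6 │  9 │  4 │  3 │       ┃            ┃    
 ┃├────┼────┼────┼────┤       ┃────────────┨    
 ┃│  7 │    │ 11 │ 15 │       ┃            ┃    
 ┃├────┼────┼────┼────┤       ┃            ┃    
 ┃│ 13 │ 12 │  8 │ 14 │       ┃            ┃    
 ┃└────┴────┴────┴────┘       ┃            ┃    
 ┃Moves: 0                    ┃░░░░░░░░░░░░┃    
 ┃                            ┃░░░░░░░░░░░░┃    
 ┃                            ┃░░░░░░░░░░░░┃    
 ┃                            ┃░░░░░░░░░░░░┃    
 ┃                            ┃▒▒▒▒▒▒▒▒▒▒▒▒┃    
 ┃                            ┃━━━━━━━━━━━━┛    
 ┗━━━━━━━━━━━━━━━━━━━━━━━━━━━━┛                 


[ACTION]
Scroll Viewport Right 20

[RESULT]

─┬────┬────┬────┐       ┃                       
 │  1 │  5 │  2 │       ┃                       
─┼────┼────┼────┤       ┃━━━━━━━━━━━━┓          
 │  9 │  4 │  3 │       ┃            ┃          
─┼────┼────┼────┤       ┃────────────┨          
 │    │ 11 │ 15 │       ┃            ┃          
─┼────┼────┼────┤       ┃            ┃          
 │ 12 │  8 │ 14 │       ┃            ┃          
─┴────┴────┴────┘       ┃            ┃          
s: 0                    ┃░░░░░░░░░░░░┃          
                        ┃░░░░░░░░░░░░┃          
                        ┃░░░░░░░░░░░░┃          
                        ┃░░░░░░░░░░░░┃          
                        ┃▒▒▒▒▒▒▒▒▒▒▒▒┃          
                        ┃━━━━━━━━━━━━┛          
━━━━━━━━━━━━━━━━━━━━━━━━┛                       


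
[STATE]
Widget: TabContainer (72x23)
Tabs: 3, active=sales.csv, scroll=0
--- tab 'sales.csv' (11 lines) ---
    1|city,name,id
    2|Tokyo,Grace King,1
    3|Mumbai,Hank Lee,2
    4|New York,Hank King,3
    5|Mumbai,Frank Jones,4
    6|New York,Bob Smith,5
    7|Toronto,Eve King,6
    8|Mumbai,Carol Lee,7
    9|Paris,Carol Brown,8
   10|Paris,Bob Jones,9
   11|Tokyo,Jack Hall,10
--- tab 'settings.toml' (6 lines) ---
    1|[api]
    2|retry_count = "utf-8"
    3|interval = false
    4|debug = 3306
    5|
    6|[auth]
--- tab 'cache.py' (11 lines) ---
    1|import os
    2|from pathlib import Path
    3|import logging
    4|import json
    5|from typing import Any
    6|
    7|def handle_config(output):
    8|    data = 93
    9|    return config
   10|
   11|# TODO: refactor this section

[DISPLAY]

[sales.csv]│ settings.toml │ cache.py                                   
────────────────────────────────────────────────────────────────────────
city,name,id                                                            
Tokyo,Grace King,1                                                      
Mumbai,Hank Lee,2                                                       
New York,Hank King,3                                                    
Mumbai,Frank Jones,4                                                    
New York,Bob Smith,5                                                    
Toronto,Eve King,6                                                      
Mumbai,Carol Lee,7                                                      
Paris,Carol Brown,8                                                     
Paris,Bob Jones,9                                                       
Tokyo,Jack Hall,10                                                      
                                                                        
                                                                        
                                                                        
                                                                        
                                                                        
                                                                        
                                                                        
                                                                        
                                                                        
                                                                        


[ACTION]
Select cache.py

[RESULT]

 sales.csv │ settings.toml │[cache.py]                                  
────────────────────────────────────────────────────────────────────────
import os                                                               
from pathlib import Path                                                
import logging                                                          
import json                                                             
from typing import Any                                                  
                                                                        
def handle_config(output):                                              
    data = 93                                                           
    return config                                                       
                                                                        
# TODO: refactor this section                                           
                                                                        
                                                                        
                                                                        
                                                                        
                                                                        
                                                                        
                                                                        
                                                                        
                                                                        
                                                                        


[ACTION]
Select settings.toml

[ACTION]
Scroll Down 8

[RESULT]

 sales.csv │[settings.toml]│ cache.py                                   
────────────────────────────────────────────────────────────────────────
[auth]                                                                  
                                                                        
                                                                        
                                                                        
                                                                        
                                                                        
                                                                        
                                                                        
                                                                        
                                                                        
                                                                        
                                                                        
                                                                        
                                                                        
                                                                        
                                                                        
                                                                        
                                                                        
                                                                        
                                                                        
                                                                        


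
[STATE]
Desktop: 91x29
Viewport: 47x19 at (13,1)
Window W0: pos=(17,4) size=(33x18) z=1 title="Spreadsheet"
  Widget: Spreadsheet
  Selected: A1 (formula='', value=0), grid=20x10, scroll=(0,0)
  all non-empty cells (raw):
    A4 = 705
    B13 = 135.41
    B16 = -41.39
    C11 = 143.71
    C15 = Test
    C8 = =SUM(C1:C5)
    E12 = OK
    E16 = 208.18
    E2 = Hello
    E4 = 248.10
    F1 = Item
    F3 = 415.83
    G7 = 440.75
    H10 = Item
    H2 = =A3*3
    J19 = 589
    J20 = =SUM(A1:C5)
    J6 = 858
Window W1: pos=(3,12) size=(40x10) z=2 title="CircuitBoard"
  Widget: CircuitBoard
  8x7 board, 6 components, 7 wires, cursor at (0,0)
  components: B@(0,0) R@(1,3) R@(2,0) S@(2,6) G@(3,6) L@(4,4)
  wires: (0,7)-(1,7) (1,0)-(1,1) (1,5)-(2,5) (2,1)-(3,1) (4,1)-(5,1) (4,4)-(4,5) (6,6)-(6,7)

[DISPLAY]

                                               
                                               
                                               
    ┏━━━━━━━━━━━━━━━━━━━━━━━━━━━━━━━┓          
    ┃ Spreadsheet                   ┃          
    ┠───────────────────────────────┨          
    ┃A1:                            ┃          
    ┃       A       B       C       ┃          
    ┃-------------------------------┃          
    ┃  1      [0]       0       0   ┃          
    ┃  2        0       0       0   ┃          
━━━━━━━━━━━━━━━━━━━━━━━━━━━━━┓  0   ┃          
oard                         ┃  0   ┃          
─────────────────────────────┨  0   ┃          
3 4 5 6 7                    ┃  0   ┃          
                       ·     ┃  0   ┃          
                       │     ┃  0   ┃          
       R       ·       ·     ┃  0   ┃          
               │             ┃  0   ┃          


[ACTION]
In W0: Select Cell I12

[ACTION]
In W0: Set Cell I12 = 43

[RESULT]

                                               
                                               
                                               
    ┏━━━━━━━━━━━━━━━━━━━━━━━━━━━━━━━┓          
    ┃ Spreadsheet                   ┃          
    ┠───────────────────────────────┨          
    ┃I12: 43                        ┃          
    ┃       A       B       C       ┃          
    ┃-------------------------------┃          
    ┃  1        0       0       0   ┃          
    ┃  2        0       0       0   ┃          
━━━━━━━━━━━━━━━━━━━━━━━━━━━━━┓  0   ┃          
oard                         ┃  0   ┃          
─────────────────────────────┨  0   ┃          
3 4 5 6 7                    ┃  0   ┃          
                       ·     ┃  0   ┃          
                       │     ┃  0   ┃          
       R       ·       ·     ┃  0   ┃          
               │             ┃  0   ┃          


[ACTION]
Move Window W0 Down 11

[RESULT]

                                               
                                               
                                               
                                               
                                               
                                               
                                               
                                               
                                               
                                               
    ┏━━━━━━━━━━━━━━━━━━━━━━━━━━━━━━━┓          
━━━━━━━━━━━━━━━━━━━━━━━━━━━━━┓      ┃          
oard                         ┃──────┨          
─────────────────────────────┨      ┃          
3 4 5 6 7                    ┃      ┃          
                       ·     ┃------┃          
                       │     ┃  0   ┃          
       R       ·       ·     ┃  0   ┃          
               │             ┃  0   ┃          


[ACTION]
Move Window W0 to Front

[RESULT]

                                               
                                               
                                               
                                               
                                               
                                               
                                               
                                               
                                               
                                               
    ┏━━━━━━━━━━━━━━━━━━━━━━━━━━━━━━━┓          
━━━━┃ Spreadsheet                   ┃          
oard┠───────────────────────────────┨          
────┃I12: 43                        ┃          
3 4 ┃       A       B       C       ┃          
    ┃-------------------------------┃          
    ┃  1        0       0       0   ┃          
    ┃  2        0       0       0   ┃          
    ┃  3        0       0       0   ┃          


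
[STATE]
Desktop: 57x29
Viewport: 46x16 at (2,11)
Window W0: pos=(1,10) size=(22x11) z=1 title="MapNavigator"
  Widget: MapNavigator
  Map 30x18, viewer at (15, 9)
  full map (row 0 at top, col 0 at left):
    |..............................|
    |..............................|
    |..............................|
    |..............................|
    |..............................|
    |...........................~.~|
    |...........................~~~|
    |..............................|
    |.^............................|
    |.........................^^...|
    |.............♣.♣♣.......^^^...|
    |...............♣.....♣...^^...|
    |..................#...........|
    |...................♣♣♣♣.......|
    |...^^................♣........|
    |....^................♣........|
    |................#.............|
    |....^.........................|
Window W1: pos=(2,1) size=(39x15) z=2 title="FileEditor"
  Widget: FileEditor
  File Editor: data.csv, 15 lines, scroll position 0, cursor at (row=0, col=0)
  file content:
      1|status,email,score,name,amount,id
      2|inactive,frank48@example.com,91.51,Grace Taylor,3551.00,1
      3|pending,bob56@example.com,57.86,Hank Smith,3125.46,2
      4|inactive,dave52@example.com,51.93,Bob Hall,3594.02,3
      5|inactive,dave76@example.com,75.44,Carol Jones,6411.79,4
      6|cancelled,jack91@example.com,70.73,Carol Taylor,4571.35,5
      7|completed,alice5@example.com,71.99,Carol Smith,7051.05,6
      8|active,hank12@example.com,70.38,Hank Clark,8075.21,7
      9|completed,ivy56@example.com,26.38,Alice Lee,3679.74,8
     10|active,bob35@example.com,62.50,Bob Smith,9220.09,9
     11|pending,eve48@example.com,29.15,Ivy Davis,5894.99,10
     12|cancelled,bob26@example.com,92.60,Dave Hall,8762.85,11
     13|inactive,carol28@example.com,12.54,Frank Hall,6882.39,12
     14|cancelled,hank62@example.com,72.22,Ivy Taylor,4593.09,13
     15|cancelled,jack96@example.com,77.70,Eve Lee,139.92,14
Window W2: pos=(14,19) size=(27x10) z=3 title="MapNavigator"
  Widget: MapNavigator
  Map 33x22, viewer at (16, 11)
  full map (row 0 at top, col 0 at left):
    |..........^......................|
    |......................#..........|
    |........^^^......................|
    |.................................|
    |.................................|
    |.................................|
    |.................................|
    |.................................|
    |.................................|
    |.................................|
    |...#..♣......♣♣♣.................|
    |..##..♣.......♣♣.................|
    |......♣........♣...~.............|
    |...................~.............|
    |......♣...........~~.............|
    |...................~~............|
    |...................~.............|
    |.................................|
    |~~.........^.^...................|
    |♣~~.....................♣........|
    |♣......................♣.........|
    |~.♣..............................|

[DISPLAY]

┃active,hank12@example.com,70.38,Hank░┃       
┃completed,ivy56@example.com,26.38,Al░┃       
┃active,bob35@example.com,62.50,Bob S░┃       
┃pending,eve48@example.com,29.15,Ivy ▼┃       
┗━━━━━━━━━━━━━━━━━━━━━━━━━━━━━━━━━━━━━┛       
..........@.........┃                         
........♣.♣♣.......^┃                         
..........♣.....♣...┃                         
............┏━━━━━━━━━━━━━━━━━━━━━━━━━┓       
━━━━━━━━━━━━┃ MapNavigator            ┃       
            ┠─────────────────────────┨       
            ┃.........................┃       
            ┃.........................┃       
            ┃..♣......♣♣♣.............┃       
            ┃..♣.......♣♣@............┃       
            ┃..♣........♣...~.........┃       


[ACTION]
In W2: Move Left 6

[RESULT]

┃active,hank12@example.com,70.38,Hank░┃       
┃completed,ivy56@example.com,26.38,Al░┃       
┃active,bob35@example.com,62.50,Bob S░┃       
┃pending,eve48@example.com,29.15,Ivy ▼┃       
┗━━━━━━━━━━━━━━━━━━━━━━━━━━━━━━━━━━━━━┛       
..........@.........┃                         
........♣.♣♣.......^┃                         
..........♣.....♣...┃                         
............┏━━━━━━━━━━━━━━━━━━━━━━━━━┓       
━━━━━━━━━━━━┃ MapNavigator            ┃       
            ┠─────────────────────────┨       
            ┃  .......................┃       
            ┃  .......................┃       
            ┃  ...#..♣......♣♣♣.......┃       
            ┃  ..##..♣...@...♣♣.......┃       
            ┃  ......♣........♣...~...┃       


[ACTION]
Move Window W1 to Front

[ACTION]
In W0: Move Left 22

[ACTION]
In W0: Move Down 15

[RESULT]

┃active,hank12@example.com,70.38,Hank░┃       
┃completed,ivy56@example.com,26.38,Al░┃       
┃active,bob35@example.com,62.50,Bob S░┃       
┃pending,eve48@example.com,29.15,Ivy ▼┃       
┗━━━━━━━━━━━━━━━━━━━━━━━━━━━━━━━━━━━━━┛       
          @...^.....┃                         
                    ┃                         
                    ┃                         
            ┏━━━━━━━━━━━━━━━━━━━━━━━━━┓       
━━━━━━━━━━━━┃ MapNavigator            ┃       
            ┠─────────────────────────┨       
            ┃  .......................┃       
            ┃  .......................┃       
            ┃  ...#..♣......♣♣♣.......┃       
            ┃  ..##..♣...@...♣♣.......┃       
            ┃  ......♣........♣...~...┃       


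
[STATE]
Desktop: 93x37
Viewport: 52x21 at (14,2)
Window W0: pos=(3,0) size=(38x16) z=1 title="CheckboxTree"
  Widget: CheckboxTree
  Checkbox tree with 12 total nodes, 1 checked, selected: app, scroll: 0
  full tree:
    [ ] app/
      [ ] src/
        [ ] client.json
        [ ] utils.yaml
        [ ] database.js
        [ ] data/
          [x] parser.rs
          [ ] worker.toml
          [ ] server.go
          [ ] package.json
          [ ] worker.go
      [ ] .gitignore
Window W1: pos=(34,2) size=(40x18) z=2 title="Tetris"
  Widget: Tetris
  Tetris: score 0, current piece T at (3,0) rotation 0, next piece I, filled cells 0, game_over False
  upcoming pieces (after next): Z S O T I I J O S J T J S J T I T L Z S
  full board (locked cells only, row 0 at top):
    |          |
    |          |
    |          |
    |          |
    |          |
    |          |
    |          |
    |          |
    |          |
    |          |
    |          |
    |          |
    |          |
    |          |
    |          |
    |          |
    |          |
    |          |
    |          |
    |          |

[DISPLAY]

────────────────────┏━━━━━━━━━━━━━━━━━━━━━━━━━━━━━━━
                    ┃ Tetris                        
/                   ┠───────────────────────────────
lient.json          ┃          │Next:               
tils.yaml           ┃          │████                
atabase.js          ┃          │                    
ata/                ┃          │                    
 parser.rs          ┃          │                    
 worker.toml        ┃          │                    
 server.go          ┃          │Score:              
 package.json       ┃          │0                   
 worker.go          ┃          │                    
tignore             ┃          │                    
━━━━━━━━━━━━━━━━━━━━┃          │                    
                    ┃          │                    
                    ┃          │                    
                    ┃          │                    
                    ┗━━━━━━━━━━━━━━━━━━━━━━━━━━━━━━━
                                                    
                                                    
                                                    


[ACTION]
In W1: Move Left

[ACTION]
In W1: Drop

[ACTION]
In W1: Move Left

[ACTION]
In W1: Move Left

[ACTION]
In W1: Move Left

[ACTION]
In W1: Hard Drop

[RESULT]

────────────────────┏━━━━━━━━━━━━━━━━━━━━━━━━━━━━━━━
                    ┃ Tetris                        
/                   ┠───────────────────────────────
lient.json          ┃          │Next:               
tils.yaml           ┃          │▓▓                  
atabase.js          ┃          │ ▓▓                 
ata/                ┃          │                    
 parser.rs          ┃          │                    
 worker.toml        ┃          │                    
 server.go          ┃          │Score:              
 package.json       ┃          │0                   
 worker.go          ┃          │                    
tignore             ┃          │                    
━━━━━━━━━━━━━━━━━━━━┃          │                    
                    ┃          │                    
                    ┃ ▒        │                    
                    ┃▒▒▒       │                    
                    ┗━━━━━━━━━━━━━━━━━━━━━━━━━━━━━━━
                                                    
                                                    
                                                    
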